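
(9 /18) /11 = 1 /22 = 0.05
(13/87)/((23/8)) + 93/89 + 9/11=3751640/1958979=1.92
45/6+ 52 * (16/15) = 62.97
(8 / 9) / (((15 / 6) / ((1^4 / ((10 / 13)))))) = 104 / 225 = 0.46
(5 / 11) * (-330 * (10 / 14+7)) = -1157.14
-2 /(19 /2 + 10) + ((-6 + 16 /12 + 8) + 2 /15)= 656 /195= 3.36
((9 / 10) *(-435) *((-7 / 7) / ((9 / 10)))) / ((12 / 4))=145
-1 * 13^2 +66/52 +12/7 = -30215/182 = -166.02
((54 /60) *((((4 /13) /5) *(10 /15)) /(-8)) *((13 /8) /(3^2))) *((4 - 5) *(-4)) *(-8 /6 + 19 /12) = -1 /1200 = -0.00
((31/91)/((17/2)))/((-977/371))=-0.02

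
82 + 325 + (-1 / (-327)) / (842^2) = 94355309797 / 231831228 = 407.00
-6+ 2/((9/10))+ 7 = 29/9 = 3.22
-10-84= -94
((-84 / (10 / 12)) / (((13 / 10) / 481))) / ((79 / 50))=-1864800 / 79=-23605.06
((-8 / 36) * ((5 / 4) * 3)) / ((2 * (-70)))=1 / 168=0.01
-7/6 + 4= 17/6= 2.83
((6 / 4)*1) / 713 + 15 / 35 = 4299 / 9982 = 0.43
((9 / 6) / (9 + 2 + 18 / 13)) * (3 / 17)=117 / 5474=0.02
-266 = -266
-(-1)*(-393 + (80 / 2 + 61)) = -292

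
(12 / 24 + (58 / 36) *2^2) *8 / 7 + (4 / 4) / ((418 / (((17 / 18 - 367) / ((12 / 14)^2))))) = 1162543 / 172368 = 6.74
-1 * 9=-9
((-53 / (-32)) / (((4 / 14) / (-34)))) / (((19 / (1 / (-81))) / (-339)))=-712691 / 16416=-43.41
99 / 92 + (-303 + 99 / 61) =-1685289 / 5612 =-300.30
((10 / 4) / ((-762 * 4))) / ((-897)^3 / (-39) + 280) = -5 / 112814325552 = -0.00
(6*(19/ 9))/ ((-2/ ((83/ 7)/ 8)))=-9.39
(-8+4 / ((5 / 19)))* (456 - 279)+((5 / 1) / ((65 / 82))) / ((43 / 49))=3582038 / 2795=1281.59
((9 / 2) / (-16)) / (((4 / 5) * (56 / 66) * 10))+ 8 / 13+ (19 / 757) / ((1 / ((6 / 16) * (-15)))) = 30527591 / 70540288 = 0.43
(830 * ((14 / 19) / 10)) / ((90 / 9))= 581 / 95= 6.12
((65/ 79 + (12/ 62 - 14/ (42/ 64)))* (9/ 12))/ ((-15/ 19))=19.30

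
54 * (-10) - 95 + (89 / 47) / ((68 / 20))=-506920 / 799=-634.44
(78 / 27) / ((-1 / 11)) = -286 / 9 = -31.78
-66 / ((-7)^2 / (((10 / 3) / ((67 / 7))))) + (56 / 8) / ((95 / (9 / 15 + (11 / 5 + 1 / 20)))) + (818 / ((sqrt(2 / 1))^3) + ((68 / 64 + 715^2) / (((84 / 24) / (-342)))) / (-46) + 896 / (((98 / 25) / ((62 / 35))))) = 409 *sqrt(2) / 2 + 16406038369953 / 15101800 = 1086652.31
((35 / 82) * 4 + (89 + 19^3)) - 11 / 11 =284897 / 41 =6948.71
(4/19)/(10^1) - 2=-188/95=-1.98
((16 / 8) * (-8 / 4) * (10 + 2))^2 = 2304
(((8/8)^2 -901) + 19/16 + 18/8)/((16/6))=-43035/128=-336.21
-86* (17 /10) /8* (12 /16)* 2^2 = -54.82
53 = 53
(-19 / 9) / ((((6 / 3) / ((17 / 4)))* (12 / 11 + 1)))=-3553 / 1656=-2.15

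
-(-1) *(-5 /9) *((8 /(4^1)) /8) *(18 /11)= -5 /22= -0.23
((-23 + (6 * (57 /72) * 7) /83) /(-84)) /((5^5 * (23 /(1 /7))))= 2501 /4677050000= 0.00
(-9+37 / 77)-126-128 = -20214 / 77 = -262.52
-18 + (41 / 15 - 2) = -259 / 15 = -17.27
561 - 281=280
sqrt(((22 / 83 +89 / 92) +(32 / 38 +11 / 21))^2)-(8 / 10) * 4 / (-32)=41106427 / 15233820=2.70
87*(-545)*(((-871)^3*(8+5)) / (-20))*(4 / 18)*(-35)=950364833177305 / 6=158394138862884.17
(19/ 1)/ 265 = 19/ 265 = 0.07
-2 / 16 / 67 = -1 / 536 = -0.00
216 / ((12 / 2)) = 36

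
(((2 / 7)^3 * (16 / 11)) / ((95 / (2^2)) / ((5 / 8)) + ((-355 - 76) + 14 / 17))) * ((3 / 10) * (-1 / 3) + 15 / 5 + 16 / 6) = -181696 / 377318865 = -0.00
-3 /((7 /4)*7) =-12 /49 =-0.24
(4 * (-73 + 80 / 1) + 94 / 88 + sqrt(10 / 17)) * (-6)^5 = -2486376 / 11 - 7776 * sqrt(170) / 17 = -231998.10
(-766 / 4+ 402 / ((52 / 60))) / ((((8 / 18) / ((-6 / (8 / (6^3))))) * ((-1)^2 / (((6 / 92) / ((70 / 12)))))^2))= -418125969 / 33697300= -12.41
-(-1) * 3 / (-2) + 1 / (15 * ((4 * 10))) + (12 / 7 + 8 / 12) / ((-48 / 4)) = -21379 / 12600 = -1.70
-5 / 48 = -0.10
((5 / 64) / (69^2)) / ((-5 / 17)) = -0.00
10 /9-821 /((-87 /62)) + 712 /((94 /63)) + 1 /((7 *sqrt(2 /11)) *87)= sqrt(22) /1218 + 13044520 /12267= 1063.39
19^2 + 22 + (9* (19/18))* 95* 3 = 6181/2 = 3090.50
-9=-9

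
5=5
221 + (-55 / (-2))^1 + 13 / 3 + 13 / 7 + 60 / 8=5506 / 21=262.19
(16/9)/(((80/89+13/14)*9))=19936/184437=0.11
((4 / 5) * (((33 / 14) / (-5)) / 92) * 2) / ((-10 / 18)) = 297 / 20125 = 0.01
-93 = -93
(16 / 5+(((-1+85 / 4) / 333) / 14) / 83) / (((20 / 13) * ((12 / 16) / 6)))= 35771593 / 2149700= 16.64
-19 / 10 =-1.90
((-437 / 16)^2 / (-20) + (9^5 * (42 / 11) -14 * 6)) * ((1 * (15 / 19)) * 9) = 342658766367 / 214016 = 1601089.48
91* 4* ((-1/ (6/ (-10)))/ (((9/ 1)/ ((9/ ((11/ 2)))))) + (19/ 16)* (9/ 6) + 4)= 584675/ 264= 2214.68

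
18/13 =1.38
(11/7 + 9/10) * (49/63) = 173/90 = 1.92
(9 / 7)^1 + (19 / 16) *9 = 1341 / 112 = 11.97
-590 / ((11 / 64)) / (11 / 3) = -113280 / 121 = -936.20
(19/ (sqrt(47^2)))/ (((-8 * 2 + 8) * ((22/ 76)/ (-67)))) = 24187/ 2068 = 11.70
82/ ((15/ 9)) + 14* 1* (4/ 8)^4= 2003/ 40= 50.08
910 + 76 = 986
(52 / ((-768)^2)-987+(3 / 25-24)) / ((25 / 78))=-48444600191 / 15360000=-3153.95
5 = 5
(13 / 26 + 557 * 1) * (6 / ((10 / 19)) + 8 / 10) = 13603 / 2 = 6801.50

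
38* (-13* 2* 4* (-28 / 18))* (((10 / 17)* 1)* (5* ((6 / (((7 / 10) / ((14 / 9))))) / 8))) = 13832000 / 459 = 30135.08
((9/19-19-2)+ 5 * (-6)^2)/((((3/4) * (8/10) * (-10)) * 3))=-505/57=-8.86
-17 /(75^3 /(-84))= 476 /140625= 0.00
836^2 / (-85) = -698896 / 85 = -8222.31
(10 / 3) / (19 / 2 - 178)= -20 / 1011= -0.02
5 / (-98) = -0.05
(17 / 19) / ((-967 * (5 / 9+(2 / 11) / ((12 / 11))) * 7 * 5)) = -306 / 8359715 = -0.00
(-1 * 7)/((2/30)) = -105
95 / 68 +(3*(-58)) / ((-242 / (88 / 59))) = 108983 / 44132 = 2.47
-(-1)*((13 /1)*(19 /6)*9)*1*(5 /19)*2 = 195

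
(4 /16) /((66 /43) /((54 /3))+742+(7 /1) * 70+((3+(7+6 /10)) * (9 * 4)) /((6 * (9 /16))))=645 /3470492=0.00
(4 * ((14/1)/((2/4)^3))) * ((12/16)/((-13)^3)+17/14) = 1194832/2197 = 543.85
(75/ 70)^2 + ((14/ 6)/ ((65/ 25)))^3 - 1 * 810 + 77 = -8500491817/ 11626524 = -731.13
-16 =-16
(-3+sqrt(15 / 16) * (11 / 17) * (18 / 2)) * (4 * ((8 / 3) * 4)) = 112.58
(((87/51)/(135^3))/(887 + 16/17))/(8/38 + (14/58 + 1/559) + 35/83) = 741377663/831138074630173125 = 0.00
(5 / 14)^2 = 25 / 196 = 0.13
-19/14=-1.36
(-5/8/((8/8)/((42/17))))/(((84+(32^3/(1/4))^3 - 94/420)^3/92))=-22365315000/1797612759972586282060078054666113955165441603581261689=-0.00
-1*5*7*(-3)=105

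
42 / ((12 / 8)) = 28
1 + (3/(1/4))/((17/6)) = 89/17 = 5.24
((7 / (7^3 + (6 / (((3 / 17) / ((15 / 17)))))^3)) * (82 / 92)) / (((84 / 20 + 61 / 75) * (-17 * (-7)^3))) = 3075 / 393946131824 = 0.00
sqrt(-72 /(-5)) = 6*sqrt(10) /5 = 3.79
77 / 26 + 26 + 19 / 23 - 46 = -9695 / 598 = -16.21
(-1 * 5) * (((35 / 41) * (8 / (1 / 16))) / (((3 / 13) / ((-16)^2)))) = -74547200 / 123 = -606074.80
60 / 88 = 15 / 22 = 0.68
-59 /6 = -9.83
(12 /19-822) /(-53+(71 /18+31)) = 280908 /6175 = 45.49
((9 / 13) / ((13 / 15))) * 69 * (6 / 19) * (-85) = -4750650 / 3211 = -1479.49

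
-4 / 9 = -0.44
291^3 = 24642171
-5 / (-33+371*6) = -5 / 2193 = -0.00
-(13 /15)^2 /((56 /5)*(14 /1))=-169 /35280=-0.00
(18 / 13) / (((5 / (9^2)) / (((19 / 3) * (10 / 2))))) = 9234 / 13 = 710.31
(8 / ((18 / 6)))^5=32768 / 243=134.85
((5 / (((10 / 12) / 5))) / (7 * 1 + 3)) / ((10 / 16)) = 24 / 5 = 4.80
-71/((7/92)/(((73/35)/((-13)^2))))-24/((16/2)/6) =-1222126/41405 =-29.52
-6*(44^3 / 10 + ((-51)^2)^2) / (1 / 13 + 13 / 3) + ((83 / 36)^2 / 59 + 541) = -151490216067673 / 16439760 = -9214867.86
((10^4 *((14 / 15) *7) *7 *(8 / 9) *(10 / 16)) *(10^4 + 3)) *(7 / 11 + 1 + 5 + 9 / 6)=6141541910000 / 297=20678592289.56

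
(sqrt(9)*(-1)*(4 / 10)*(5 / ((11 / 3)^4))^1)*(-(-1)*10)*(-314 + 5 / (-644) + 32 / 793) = 194813883675 / 1869260393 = 104.22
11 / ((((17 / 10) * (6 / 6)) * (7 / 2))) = 220 / 119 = 1.85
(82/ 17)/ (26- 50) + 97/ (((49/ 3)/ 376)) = 2232.78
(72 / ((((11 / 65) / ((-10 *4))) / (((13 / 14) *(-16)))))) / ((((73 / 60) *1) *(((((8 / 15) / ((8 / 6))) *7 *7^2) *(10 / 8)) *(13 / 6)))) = 1078272000 / 1928003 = 559.27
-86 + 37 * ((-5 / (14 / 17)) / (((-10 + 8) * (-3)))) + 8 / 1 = -9697 / 84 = -115.44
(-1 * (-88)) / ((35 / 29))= 2552 / 35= 72.91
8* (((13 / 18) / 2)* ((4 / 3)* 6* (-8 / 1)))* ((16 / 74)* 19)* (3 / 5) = -252928 / 555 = -455.73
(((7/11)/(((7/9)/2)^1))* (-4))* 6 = -432/11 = -39.27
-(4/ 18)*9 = -2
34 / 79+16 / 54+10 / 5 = 5816 / 2133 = 2.73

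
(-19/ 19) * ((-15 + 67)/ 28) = -13/ 7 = -1.86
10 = 10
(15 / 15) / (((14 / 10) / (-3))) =-15 / 7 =-2.14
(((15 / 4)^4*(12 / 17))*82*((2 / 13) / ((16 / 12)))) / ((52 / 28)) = 130764375 / 183872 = 711.17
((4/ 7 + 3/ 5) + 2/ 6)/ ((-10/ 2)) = -158/ 525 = -0.30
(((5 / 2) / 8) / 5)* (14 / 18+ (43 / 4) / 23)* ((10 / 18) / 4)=5155 / 476928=0.01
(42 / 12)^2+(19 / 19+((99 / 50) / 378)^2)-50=-162067379 / 4410000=-36.75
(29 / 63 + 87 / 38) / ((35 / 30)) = 6583 / 2793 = 2.36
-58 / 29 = -2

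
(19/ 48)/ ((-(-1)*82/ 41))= 19/ 96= 0.20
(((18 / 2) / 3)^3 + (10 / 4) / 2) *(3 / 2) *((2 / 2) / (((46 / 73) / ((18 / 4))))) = 222723 / 736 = 302.61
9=9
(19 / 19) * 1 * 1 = 1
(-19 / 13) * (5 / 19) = -5 / 13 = -0.38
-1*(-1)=1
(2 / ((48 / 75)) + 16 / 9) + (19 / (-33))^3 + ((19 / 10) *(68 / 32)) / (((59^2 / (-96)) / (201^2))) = -22486536181363 / 5003867880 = -4493.83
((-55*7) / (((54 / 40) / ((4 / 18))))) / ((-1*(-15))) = -3080 / 729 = -4.22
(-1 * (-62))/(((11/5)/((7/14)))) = 155/11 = 14.09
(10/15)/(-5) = -2/15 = -0.13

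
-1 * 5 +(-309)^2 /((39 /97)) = 3087154 /13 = 237473.38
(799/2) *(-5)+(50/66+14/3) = -131477/66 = -1992.08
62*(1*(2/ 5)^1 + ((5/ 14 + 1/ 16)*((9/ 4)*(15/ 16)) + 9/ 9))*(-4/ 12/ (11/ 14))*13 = -33006103/ 42240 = -781.39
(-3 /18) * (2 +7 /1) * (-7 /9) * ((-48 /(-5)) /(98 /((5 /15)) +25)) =56 /1595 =0.04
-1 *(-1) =1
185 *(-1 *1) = -185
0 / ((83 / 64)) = 0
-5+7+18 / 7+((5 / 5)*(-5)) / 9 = 253 / 63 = 4.02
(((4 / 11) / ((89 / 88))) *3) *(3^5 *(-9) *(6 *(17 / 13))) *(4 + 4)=-171320832 / 1157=-148073.32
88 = 88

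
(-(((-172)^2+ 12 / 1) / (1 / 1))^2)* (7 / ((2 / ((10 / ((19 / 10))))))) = -306573125600 / 19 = -16135427663.16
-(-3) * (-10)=-30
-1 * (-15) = 15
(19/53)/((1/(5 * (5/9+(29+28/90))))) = 8512/159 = 53.53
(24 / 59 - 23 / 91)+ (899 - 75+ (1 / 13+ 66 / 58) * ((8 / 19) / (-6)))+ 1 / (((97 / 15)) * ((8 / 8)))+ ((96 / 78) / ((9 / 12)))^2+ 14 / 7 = 27830007445852 / 33573962331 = 828.92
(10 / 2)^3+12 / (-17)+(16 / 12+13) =138.63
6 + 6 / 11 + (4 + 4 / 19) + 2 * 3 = 3502 / 209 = 16.76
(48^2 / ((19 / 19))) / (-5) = -460.80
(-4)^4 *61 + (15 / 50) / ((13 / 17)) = 2030131 / 130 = 15616.39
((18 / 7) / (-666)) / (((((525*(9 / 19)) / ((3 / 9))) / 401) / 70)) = -15238 / 104895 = -0.15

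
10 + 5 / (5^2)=51 / 5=10.20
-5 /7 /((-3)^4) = -5 /567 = -0.01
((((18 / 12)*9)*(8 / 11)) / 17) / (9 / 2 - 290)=-216 / 106777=-0.00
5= 5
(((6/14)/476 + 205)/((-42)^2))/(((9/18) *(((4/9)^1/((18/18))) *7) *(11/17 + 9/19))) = 12978197/194692288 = 0.07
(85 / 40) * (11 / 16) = 187 / 128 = 1.46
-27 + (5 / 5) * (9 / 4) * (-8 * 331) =-5985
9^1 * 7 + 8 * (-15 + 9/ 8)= -48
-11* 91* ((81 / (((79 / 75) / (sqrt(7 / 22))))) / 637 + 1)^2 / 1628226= -0.00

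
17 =17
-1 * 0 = 0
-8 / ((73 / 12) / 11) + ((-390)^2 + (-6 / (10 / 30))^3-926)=10608910 / 73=145327.53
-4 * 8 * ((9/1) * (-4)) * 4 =4608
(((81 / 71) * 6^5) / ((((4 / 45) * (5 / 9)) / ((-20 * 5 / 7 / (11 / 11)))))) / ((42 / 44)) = -9353361600 / 3479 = -2688520.15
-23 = -23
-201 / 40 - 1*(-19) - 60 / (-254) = 72193 / 5080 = 14.21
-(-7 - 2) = 9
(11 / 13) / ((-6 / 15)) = -55 / 26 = -2.12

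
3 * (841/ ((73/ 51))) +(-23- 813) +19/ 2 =136677/ 146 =936.14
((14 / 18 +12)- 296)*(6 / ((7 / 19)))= -96862 / 21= -4612.48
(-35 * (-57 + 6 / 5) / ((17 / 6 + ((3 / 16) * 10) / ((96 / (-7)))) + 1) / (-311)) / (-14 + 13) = 1499904 / 882929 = 1.70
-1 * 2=-2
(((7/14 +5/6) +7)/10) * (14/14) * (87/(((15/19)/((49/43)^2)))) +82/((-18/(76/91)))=349642655/3028662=115.44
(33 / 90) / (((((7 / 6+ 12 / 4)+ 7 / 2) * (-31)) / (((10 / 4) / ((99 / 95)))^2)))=-45125 / 5082264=-0.01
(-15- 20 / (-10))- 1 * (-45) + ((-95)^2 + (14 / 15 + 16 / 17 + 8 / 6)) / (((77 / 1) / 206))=474880078 / 19635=24185.39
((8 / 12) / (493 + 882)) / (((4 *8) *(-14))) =-1 / 924000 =-0.00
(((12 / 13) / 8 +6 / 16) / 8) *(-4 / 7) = -51 / 1456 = -0.04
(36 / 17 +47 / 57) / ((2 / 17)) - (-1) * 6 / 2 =28.01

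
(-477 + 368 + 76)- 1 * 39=-72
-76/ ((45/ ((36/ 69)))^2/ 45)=-1216/ 2645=-0.46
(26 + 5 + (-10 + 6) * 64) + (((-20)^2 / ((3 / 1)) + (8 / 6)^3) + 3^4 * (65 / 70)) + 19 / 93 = -162619 / 11718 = -13.88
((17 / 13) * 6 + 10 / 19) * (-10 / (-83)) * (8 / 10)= 0.81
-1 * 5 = -5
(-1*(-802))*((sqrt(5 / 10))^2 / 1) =401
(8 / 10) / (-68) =-1 / 85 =-0.01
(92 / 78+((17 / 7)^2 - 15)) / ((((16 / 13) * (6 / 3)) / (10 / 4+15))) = -18925 / 336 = -56.32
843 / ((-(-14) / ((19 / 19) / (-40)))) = -843 / 560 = -1.51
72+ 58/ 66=72.88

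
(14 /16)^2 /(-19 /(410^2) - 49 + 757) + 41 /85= 78248730461 /161860102160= 0.48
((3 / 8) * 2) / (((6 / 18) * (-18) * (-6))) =1 / 48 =0.02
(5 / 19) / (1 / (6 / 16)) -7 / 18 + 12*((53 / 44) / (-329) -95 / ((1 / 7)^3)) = -1935860342095 / 4950792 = -391020.33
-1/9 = -0.11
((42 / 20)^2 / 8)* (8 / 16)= 441 / 1600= 0.28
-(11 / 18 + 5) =-101 / 18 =-5.61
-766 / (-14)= 383 / 7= 54.71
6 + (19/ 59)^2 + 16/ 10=134083/ 17405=7.70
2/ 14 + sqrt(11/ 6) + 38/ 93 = 359/ 651 + sqrt(66)/ 6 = 1.91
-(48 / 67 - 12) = 756 / 67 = 11.28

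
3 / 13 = 0.23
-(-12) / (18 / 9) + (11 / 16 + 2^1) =139 / 16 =8.69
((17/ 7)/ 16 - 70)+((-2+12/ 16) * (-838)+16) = 111289/ 112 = 993.65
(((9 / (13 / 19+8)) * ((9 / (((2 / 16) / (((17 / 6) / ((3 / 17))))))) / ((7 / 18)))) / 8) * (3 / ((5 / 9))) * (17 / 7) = 68049963 / 13475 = 5050.09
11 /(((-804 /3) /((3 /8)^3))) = -297 /137216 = -0.00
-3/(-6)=1/2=0.50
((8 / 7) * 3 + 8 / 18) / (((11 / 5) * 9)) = 1220 / 6237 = 0.20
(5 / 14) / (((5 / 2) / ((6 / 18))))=1 / 21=0.05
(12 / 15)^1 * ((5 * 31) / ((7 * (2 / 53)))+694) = 35862 / 35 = 1024.63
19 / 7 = 2.71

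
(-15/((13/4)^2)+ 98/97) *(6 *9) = -22.13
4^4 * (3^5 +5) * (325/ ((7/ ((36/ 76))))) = 1396258.65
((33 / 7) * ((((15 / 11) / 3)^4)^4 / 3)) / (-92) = -152587890625 / 2690147821103679244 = -0.00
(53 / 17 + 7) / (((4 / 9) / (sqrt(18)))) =1161*sqrt(2) / 17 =96.58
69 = 69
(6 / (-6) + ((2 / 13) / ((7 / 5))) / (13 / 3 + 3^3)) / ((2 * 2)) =-2131 / 8554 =-0.25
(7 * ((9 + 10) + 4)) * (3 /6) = 161 /2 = 80.50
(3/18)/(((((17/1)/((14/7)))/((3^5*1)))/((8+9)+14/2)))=1944/17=114.35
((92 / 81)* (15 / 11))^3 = 97336000 / 26198073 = 3.72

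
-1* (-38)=38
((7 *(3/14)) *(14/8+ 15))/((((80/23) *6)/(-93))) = -143313/1280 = -111.96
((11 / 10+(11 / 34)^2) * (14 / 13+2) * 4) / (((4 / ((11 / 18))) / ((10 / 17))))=255310 / 191607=1.33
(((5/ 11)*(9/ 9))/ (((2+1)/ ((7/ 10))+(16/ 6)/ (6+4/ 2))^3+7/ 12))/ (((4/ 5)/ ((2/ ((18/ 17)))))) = 437325/ 40395311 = 0.01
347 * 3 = 1041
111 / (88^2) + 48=371823 / 7744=48.01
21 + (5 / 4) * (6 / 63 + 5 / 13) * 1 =23587 / 1092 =21.60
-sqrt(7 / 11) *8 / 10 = -4 *sqrt(77) / 55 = -0.64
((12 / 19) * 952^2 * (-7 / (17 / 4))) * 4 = -71651328 / 19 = -3771122.53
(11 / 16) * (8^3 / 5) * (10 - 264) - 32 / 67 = -5990496 / 335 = -17882.08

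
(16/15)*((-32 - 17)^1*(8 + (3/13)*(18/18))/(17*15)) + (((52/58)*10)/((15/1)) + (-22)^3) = -15356253052/1442025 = -10649.09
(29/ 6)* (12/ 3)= 58/ 3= 19.33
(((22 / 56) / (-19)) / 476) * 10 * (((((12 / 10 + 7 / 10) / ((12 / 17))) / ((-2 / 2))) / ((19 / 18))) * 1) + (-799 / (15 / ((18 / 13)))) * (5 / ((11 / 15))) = -2142338001 / 4260256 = -502.87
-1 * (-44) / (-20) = -11 / 5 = -2.20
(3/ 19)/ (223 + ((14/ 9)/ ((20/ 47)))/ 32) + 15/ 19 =9647175/ 12208811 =0.79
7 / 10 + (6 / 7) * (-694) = -41591 / 70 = -594.16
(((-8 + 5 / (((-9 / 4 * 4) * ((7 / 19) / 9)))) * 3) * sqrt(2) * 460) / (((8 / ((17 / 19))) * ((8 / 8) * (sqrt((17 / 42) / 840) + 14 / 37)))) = -1156046396400 * sqrt(2) / 130940533 + 7274441610 * sqrt(170) / 130940533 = -11761.44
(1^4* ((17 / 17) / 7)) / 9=1 / 63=0.02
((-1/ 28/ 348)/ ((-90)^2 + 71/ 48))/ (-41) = 1/ 3236573333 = 0.00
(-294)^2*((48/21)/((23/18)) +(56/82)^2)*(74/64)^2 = 161213151141/618608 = 260606.31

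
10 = 10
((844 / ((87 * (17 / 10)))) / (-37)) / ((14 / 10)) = -42200 / 383061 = -0.11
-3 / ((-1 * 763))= 3 / 763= 0.00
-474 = -474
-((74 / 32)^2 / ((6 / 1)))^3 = -2565726409 / 3623878656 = -0.71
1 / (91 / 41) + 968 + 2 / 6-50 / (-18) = 795709 / 819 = 971.56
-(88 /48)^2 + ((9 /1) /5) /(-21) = -4343 /1260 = -3.45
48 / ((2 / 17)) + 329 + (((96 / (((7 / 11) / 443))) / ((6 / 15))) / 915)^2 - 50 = 6204269047 / 182329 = 34027.88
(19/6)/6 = 19/36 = 0.53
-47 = -47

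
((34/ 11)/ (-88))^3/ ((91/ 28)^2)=-4913/ 1197575236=-0.00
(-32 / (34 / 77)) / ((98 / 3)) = -264 / 119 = -2.22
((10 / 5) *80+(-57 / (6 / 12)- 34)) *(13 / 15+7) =472 / 5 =94.40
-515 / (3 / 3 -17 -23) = 515 / 39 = 13.21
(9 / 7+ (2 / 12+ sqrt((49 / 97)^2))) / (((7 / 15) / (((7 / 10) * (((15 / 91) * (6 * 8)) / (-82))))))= -717750 / 2533349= -0.28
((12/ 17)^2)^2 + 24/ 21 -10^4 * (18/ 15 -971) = 5669907419320/ 584647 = 9698001.39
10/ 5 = 2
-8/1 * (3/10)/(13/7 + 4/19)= -1596/1375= -1.16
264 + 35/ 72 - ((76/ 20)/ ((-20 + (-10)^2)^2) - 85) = 100651829/ 288000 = 349.49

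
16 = 16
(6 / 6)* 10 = 10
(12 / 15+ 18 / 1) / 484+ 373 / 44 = 20609 / 2420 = 8.52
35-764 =-729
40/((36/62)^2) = 9610/81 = 118.64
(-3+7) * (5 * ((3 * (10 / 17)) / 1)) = 35.29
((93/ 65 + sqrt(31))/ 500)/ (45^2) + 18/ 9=sqrt(31)/ 1012500 + 43875031/ 21937500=2.00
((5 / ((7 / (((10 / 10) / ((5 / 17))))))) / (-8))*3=-51 / 56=-0.91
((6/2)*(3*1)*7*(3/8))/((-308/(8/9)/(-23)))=69/44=1.57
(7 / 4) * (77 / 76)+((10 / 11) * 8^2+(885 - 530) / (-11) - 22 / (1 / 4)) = -201703 / 3344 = -60.32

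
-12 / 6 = -2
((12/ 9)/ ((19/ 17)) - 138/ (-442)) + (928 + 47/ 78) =7811045/ 8398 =930.11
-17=-17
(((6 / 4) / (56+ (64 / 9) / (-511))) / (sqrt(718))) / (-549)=-0.00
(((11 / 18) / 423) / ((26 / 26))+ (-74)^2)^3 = 72481851664293047046875 / 441406391544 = 164206620141.49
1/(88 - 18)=1/70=0.01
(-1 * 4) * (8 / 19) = -32 / 19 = -1.68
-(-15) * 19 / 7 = 285 / 7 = 40.71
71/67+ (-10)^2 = 6771/67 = 101.06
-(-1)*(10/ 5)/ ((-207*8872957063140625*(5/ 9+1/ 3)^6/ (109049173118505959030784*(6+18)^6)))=-9388418661026051910471178518528/ 204078012452234375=-46004067504447.42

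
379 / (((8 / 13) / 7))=34489 / 8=4311.12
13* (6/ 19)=78/ 19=4.11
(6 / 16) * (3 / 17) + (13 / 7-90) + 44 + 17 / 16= -81899 / 1904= -43.01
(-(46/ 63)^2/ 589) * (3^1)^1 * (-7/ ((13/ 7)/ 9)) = 0.09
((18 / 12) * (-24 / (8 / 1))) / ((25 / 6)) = -27 / 25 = -1.08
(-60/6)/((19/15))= -150/19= -7.89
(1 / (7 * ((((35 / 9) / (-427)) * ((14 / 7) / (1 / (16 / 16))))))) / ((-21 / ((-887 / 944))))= -162321 / 462560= -0.35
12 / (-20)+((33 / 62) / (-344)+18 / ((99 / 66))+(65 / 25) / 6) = 757045 / 63984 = 11.83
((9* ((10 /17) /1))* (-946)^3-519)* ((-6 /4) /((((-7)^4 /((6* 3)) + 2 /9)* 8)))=2057215240701 /327080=6289639.36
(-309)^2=95481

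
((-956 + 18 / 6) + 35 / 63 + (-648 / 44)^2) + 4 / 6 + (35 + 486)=-232921 / 1089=-213.89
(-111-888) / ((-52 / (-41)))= -40959 / 52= -787.67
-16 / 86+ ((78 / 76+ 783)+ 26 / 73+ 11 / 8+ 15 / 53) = 19872517651 / 25287784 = 785.85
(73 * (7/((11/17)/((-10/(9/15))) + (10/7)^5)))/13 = 7300120450/1097789797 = 6.65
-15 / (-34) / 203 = 15 / 6902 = 0.00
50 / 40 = 5 / 4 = 1.25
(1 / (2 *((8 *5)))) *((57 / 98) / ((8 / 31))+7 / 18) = 18647 / 564480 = 0.03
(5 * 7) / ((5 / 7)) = 49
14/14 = 1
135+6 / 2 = 138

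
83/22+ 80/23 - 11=-1897/506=-3.75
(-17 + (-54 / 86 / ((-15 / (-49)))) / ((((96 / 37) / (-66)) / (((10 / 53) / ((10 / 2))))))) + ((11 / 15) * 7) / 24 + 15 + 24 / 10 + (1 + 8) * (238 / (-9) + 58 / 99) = -1038508469 / 4512420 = -230.14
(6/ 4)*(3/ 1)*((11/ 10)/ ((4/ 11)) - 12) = -3231/ 80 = -40.39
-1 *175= -175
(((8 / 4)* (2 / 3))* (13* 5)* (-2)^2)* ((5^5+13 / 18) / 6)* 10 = 146283800 / 81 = 1805972.84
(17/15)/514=17/7710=0.00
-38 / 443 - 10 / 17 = -5076 / 7531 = -0.67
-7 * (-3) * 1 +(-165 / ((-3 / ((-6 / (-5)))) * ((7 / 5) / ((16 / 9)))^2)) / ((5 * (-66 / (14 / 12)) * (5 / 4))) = 35209 / 1701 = 20.70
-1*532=-532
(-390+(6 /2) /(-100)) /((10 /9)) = -351027 /1000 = -351.03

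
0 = 0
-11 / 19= -0.58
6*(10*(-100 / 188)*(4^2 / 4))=-6000 / 47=-127.66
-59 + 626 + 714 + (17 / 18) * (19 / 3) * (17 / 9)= 628057 / 486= 1292.30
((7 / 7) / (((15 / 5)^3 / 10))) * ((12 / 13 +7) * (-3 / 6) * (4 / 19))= -2060 / 6669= -0.31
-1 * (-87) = 87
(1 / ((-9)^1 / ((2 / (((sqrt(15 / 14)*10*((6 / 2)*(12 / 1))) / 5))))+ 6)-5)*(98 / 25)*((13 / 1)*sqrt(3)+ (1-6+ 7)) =-417806389*sqrt(3) / 1639725-64277906 / 1639725-17199*sqrt(70) / 546575-882*sqrt(210) / 546575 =-480.82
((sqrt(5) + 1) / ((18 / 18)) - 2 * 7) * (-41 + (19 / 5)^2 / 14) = 181857 / 350 - 13989 * sqrt(5) / 350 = 430.22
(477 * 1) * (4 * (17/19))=32436/19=1707.16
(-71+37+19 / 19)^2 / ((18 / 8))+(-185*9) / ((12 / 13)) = -5279 / 4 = -1319.75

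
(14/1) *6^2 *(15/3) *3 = 7560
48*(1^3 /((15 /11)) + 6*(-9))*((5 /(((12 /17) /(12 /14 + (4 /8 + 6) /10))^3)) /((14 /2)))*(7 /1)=-36875754019397 /296352000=-124432.28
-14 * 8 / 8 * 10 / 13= -140 / 13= -10.77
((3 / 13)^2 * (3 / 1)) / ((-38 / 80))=-1080 / 3211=-0.34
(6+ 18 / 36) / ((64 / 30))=195 / 64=3.05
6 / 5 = 1.20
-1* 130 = -130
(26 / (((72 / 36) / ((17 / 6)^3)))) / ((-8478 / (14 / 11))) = -447083 / 10071864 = -0.04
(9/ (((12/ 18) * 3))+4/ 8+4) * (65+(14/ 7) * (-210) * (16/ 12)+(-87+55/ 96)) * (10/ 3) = -279085/ 16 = -17442.81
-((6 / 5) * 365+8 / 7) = -3074 / 7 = -439.14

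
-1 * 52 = -52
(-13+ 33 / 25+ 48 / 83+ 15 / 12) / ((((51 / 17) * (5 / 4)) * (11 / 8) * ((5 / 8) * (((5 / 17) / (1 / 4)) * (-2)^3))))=2780146 / 8559375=0.32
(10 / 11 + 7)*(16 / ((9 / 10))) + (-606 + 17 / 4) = -60871 / 132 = -461.14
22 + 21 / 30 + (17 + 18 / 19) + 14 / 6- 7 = 20509 / 570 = 35.98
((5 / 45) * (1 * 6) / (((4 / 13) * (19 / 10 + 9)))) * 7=455 / 327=1.39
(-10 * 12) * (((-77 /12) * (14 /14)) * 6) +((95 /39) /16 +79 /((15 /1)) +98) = 14737067 /3120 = 4723.42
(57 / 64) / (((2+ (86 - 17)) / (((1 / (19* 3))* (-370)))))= -185 / 2272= -0.08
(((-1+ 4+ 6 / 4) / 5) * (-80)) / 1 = -72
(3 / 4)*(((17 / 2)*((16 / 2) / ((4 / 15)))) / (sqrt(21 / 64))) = 510*sqrt(21) / 7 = 333.87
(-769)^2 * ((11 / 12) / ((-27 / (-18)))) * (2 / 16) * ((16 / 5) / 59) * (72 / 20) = 13009942 / 1475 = 8820.30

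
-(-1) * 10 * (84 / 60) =14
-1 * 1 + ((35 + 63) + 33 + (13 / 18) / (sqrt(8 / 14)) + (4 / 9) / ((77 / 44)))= 13 * sqrt(7) / 36 + 8206 / 63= 131.21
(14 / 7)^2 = 4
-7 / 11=-0.64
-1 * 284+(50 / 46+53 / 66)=-428243 / 1518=-282.11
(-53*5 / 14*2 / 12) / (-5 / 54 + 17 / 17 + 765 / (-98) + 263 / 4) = -16695 / 311441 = -0.05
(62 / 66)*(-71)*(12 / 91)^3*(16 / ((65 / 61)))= -1237349376 / 538803265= -2.30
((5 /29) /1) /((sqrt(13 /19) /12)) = 60 * sqrt(247) /377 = 2.50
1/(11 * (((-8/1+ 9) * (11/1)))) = 0.01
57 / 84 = 19 / 28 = 0.68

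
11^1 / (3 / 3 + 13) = 11 / 14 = 0.79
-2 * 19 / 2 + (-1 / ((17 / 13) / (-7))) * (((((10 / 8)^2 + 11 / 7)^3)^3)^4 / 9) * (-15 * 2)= -926506124934941886345960350726564370405883107657471868251062036347795656164610017439189445867 / 71807482627585975472083865540080504948841848699001490307095727369458024448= -12902640379973576253.72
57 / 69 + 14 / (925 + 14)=18163 / 21597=0.84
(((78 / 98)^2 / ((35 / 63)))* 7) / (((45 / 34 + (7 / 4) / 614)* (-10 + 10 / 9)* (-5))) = 0.14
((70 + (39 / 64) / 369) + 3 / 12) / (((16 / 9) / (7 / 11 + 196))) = 3588553269 / 461824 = 7770.39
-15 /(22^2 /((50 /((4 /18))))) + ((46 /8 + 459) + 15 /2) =112597 /242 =465.28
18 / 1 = 18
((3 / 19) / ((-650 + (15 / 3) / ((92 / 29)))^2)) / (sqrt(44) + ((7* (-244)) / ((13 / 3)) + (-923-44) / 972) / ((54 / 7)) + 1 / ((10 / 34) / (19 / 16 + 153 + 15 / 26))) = 0.00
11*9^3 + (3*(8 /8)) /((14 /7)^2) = 32079 /4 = 8019.75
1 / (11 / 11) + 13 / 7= 20 / 7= 2.86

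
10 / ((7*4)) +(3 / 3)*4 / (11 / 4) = 1.81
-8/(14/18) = -10.29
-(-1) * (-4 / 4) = -1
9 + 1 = 10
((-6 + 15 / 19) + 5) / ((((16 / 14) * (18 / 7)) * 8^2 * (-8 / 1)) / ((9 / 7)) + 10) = 14 / 77159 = 0.00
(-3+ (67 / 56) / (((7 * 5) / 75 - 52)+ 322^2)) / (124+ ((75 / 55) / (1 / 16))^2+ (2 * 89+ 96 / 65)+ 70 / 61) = -115052321735 / 29938935339488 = -0.00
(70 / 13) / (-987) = -0.01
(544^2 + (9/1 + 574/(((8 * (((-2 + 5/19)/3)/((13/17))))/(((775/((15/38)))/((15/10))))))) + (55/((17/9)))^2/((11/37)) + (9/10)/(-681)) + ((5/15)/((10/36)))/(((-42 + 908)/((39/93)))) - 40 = 152310630468533957/871783178310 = 174711.60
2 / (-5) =-2 / 5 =-0.40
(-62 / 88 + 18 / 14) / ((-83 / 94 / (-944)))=621.33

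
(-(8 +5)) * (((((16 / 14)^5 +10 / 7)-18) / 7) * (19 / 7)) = 60699756 / 823543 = 73.71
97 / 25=3.88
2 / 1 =2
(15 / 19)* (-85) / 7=-9.59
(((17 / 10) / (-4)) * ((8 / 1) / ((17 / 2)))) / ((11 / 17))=-34 / 55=-0.62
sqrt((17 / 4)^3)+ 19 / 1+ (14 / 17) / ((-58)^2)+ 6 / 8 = 17 * sqrt(17) / 8+ 1129477 / 57188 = 28.51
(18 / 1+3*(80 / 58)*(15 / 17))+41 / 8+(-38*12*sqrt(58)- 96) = -456*sqrt(58)- 273019 / 3944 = -3542.02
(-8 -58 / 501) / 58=-2033 / 14529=-0.14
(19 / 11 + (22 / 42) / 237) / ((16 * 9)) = 23671 / 1970892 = 0.01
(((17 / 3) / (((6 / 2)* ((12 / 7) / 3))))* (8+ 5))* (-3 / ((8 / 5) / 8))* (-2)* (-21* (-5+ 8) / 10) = -32487 / 4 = -8121.75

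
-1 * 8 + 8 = 0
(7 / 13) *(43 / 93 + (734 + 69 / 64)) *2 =30645559 / 38688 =792.12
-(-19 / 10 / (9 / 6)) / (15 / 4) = 76 / 225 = 0.34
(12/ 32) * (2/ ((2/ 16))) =6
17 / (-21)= -17 / 21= -0.81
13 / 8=1.62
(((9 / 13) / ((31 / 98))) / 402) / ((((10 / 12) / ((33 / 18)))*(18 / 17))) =9163 / 810030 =0.01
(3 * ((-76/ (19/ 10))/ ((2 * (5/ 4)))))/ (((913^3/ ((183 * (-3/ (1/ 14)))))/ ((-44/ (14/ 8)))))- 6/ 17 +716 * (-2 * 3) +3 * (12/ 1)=-5010896012190/ 1176165859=-4260.37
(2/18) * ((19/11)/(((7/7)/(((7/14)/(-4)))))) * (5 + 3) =-19/99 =-0.19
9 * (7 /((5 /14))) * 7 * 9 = 55566 /5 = 11113.20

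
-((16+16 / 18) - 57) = 361 / 9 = 40.11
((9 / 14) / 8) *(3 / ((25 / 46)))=621 / 1400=0.44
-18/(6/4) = -12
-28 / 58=-14 / 29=-0.48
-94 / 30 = -47 / 15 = -3.13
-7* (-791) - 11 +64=5590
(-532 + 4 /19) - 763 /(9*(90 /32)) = -4324072 /7695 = -561.93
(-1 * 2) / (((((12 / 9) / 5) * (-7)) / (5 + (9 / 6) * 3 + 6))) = 465 / 28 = 16.61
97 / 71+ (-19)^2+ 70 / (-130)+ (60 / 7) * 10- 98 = 2258391 / 6461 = 349.54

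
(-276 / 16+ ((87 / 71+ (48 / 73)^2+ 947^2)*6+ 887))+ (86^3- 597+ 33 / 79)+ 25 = 719427286565851 / 119561444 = 6017218.11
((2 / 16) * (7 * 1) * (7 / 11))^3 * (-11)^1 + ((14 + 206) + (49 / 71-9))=922785481 / 4398592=209.79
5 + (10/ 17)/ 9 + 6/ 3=7.07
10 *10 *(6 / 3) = 200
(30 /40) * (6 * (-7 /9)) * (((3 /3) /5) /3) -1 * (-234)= 7013 /30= 233.77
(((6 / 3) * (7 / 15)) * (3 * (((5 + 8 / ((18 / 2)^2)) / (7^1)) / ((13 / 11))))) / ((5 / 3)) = 1.04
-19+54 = 35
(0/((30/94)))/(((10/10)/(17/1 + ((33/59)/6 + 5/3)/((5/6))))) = 0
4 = 4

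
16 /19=0.84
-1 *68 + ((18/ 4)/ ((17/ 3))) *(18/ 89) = -102641/ 1513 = -67.84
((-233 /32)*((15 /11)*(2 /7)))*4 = -3495 /308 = -11.35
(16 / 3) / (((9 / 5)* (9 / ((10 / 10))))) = 80 / 243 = 0.33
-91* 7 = -637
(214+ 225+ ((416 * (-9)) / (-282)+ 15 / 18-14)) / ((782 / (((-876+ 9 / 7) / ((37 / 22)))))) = -2780084879 / 9519286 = -292.05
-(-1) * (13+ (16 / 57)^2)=42493 / 3249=13.08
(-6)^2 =36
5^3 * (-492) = -61500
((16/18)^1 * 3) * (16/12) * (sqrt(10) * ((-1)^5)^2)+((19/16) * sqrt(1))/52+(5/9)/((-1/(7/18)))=-13021/67392+32 * sqrt(10)/9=11.05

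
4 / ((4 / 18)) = 18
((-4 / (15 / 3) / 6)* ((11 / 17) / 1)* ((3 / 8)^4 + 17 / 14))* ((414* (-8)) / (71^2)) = 26855697 / 383922560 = 0.07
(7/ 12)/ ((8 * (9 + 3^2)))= 0.00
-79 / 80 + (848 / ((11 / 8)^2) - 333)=1108761 / 9680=114.54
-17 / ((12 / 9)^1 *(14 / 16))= -102 / 7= -14.57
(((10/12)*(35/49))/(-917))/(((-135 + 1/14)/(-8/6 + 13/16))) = -625/249438672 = -0.00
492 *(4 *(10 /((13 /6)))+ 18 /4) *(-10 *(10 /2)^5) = -4589437500 /13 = -353033653.85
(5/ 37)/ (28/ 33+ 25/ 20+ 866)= 660/ 4239793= 0.00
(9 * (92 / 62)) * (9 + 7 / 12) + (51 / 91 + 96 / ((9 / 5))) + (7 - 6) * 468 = 10999829 / 16926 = 649.88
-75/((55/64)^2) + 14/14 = -12167/121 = -100.55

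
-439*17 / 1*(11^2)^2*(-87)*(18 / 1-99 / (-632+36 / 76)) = 2071032501510423 / 11999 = 172600425161.30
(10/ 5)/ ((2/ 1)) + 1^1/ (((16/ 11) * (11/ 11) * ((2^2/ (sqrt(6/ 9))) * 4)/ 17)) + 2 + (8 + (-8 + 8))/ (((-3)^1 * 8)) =187 * sqrt(6)/ 768 + 8/ 3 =3.26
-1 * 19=-19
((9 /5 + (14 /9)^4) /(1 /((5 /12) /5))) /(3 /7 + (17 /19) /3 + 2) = 33400157 /142767360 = 0.23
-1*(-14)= 14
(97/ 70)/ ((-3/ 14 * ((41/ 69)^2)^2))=-732903579/ 14128805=-51.87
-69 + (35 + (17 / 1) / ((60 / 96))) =-34 / 5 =-6.80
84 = 84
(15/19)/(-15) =-1/19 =-0.05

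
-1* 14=-14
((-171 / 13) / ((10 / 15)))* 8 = -2052 / 13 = -157.85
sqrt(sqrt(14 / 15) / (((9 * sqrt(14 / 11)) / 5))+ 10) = 3.24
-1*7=-7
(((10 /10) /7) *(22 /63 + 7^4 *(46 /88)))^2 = 32164.75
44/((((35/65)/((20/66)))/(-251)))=-130520/21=-6215.24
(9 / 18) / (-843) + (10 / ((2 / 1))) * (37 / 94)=77954 / 39621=1.97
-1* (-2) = 2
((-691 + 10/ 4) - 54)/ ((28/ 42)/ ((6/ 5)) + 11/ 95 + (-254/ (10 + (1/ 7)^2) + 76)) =-623410425/ 43091368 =-14.47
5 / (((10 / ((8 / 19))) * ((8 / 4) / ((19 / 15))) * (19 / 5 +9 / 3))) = 1 / 51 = 0.02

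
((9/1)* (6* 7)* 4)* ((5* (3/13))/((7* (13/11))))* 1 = 35640/169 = 210.89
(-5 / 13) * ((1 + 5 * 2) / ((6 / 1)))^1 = -55 / 78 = -0.71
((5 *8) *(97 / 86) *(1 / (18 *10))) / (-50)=-97 / 19350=-0.01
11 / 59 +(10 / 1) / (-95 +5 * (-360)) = 4051 / 22361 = 0.18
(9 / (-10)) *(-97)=873 / 10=87.30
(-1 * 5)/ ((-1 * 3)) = 5/ 3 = 1.67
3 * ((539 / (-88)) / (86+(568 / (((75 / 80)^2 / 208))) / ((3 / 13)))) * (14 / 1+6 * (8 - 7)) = -70875 / 112354652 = -0.00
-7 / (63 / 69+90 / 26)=-2093 / 1308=-1.60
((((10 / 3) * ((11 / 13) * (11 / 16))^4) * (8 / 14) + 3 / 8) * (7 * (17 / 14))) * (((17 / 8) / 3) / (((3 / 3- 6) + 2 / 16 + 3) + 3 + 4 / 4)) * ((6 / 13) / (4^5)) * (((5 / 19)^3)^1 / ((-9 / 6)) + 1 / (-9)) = -0.00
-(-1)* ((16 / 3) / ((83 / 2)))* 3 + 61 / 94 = 8071 / 7802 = 1.03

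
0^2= 0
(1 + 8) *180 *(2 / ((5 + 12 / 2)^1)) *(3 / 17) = 9720 / 187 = 51.98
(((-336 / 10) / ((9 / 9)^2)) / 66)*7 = -196 / 55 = -3.56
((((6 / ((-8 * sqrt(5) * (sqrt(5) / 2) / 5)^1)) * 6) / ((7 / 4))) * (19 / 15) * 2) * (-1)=456 / 35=13.03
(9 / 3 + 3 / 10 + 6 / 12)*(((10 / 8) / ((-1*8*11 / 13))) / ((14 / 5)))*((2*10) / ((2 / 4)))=-6175 / 616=-10.02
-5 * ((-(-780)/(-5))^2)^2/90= -32902272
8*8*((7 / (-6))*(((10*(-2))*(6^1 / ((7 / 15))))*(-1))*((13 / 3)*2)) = -166400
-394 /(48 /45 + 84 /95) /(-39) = 18715 /3614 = 5.18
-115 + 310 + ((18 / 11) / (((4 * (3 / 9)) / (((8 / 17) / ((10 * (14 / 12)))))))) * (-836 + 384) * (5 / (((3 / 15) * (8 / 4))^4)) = -5465370 / 1309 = -4175.23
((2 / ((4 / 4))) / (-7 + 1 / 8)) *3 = -48 / 55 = -0.87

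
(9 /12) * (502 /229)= 753 /458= 1.64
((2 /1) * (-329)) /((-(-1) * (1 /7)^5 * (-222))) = 5529503 /111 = 49815.34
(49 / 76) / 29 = 49 / 2204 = 0.02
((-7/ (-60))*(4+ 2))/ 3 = 7/ 30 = 0.23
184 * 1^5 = 184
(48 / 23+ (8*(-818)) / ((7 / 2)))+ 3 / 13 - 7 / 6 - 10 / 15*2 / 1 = -7827387 / 4186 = -1869.90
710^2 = 504100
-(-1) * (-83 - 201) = -284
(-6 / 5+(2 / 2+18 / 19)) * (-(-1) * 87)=6177 / 95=65.02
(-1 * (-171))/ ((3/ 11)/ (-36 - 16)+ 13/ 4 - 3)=24453/ 35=698.66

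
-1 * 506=-506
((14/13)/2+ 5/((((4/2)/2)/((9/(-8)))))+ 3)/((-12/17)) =3689/1248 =2.96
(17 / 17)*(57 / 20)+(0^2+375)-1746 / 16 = 10749 / 40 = 268.72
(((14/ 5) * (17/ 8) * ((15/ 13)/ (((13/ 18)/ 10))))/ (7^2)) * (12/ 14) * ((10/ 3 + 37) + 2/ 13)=7247610/ 107653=67.32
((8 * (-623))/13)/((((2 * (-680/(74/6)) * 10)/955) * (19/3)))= 4402741/83980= 52.43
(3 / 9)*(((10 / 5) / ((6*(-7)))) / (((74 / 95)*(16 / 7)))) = -95 / 10656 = -0.01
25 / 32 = 0.78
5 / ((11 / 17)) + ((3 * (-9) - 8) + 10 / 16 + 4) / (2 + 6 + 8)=8207 / 1408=5.83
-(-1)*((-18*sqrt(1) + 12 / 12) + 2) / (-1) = 15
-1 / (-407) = 1 / 407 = 0.00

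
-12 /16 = -3 /4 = -0.75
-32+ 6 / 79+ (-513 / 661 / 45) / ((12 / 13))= -33360353 / 1044380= -31.94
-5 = -5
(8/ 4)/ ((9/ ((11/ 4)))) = 0.61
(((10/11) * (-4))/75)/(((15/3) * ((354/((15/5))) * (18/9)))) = -0.00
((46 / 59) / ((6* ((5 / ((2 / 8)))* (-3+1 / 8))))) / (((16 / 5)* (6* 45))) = -1 / 382320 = -0.00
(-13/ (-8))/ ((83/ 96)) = 156/ 83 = 1.88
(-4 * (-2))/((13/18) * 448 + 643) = 72/8699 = 0.01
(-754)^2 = 568516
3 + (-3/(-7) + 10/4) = 83/14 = 5.93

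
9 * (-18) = -162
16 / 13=1.23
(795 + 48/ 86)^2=1170255681/ 1849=632912.75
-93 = -93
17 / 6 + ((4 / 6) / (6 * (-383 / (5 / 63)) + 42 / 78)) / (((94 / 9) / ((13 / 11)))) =16541120093 / 5838047754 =2.83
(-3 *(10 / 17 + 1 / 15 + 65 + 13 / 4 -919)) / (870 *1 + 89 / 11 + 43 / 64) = 152609072 / 52585165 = 2.90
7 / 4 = 1.75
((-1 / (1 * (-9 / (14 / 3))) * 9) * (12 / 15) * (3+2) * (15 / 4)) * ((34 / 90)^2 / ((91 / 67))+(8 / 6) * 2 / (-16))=-22699 / 5265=-4.31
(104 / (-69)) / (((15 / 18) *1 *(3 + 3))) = -0.30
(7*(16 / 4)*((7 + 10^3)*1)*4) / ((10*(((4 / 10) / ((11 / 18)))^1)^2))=4264645 / 162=26324.97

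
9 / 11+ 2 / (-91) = 797 / 1001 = 0.80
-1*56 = -56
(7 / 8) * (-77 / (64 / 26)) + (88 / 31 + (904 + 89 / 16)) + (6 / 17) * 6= 119686879 / 134912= 887.15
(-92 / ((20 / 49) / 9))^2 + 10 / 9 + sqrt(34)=sqrt(34) + 925924291 / 225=4115224.90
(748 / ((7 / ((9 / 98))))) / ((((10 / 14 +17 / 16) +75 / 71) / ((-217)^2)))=3674648736 / 22529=163107.49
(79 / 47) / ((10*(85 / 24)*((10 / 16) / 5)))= 7584 / 19975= 0.38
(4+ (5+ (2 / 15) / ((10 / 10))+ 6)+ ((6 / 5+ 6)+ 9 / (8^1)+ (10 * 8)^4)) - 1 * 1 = 983040539 / 24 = 40960022.46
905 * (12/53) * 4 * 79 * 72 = 247086720/53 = 4662013.58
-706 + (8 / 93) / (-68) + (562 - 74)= -344660 / 1581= -218.00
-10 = -10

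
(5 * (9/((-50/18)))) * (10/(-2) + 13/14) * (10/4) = 4617/28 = 164.89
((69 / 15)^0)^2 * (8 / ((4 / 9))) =18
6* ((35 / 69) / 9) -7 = -1379 / 207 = -6.66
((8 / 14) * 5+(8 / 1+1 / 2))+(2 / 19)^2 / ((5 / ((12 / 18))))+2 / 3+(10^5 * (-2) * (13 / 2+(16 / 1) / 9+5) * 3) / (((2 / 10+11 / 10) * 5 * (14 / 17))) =-1466731148719 / 985530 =-1488266.36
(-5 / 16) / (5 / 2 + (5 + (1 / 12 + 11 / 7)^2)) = -2205 / 72241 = -0.03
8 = 8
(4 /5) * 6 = 24 /5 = 4.80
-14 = -14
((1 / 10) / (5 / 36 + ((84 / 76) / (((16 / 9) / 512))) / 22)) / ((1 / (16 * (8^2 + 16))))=963072 / 109909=8.76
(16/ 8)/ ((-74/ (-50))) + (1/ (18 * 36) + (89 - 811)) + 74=-15504011/ 23976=-646.65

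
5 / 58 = 0.09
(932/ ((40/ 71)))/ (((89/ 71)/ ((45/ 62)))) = 10570977/ 11036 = 957.86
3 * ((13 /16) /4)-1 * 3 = -153 /64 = -2.39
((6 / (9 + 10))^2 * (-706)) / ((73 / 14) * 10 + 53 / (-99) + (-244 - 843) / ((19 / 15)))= 17613288 / 201777131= 0.09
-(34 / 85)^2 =-4 / 25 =-0.16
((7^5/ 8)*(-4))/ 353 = -16807/ 706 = -23.81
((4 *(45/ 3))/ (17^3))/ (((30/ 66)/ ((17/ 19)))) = 0.02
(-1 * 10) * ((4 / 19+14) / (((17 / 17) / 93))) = -251100 / 19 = -13215.79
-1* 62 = -62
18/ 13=1.38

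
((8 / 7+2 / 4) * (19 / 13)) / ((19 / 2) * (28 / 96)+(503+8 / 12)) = 3496 / 737373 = 0.00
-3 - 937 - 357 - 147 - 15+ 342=-1117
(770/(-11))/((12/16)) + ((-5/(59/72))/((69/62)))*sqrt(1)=-402280/4071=-98.82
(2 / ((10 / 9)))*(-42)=-75.60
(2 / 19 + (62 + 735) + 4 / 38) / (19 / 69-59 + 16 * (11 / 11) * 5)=1045143 / 27892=37.47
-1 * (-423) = 423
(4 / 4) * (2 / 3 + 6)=20 / 3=6.67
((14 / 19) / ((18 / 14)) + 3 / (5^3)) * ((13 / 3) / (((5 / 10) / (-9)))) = -331838 / 7125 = -46.57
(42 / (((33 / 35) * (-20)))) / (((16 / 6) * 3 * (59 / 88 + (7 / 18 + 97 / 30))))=-2205 / 33998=-0.06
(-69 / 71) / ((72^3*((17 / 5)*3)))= -115 / 450510336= -0.00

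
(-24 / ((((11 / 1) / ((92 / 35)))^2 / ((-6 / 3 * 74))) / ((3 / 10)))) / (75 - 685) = -22548096 / 226043125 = -0.10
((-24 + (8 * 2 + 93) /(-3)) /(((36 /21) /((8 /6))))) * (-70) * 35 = 3104150 /27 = 114968.52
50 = 50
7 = 7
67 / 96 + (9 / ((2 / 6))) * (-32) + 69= -794.30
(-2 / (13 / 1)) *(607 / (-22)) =607 / 143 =4.24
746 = 746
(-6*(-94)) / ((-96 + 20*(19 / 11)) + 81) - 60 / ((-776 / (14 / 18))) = 3618253 / 125130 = 28.92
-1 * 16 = -16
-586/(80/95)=-5567/8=-695.88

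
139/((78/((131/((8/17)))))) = 309553/624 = 496.08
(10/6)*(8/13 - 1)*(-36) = 300/13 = 23.08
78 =78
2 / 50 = 0.04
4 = 4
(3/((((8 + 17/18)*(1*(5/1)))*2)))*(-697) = -18819/805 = -23.38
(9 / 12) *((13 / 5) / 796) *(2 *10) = 39 / 796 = 0.05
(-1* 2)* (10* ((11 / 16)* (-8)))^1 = 110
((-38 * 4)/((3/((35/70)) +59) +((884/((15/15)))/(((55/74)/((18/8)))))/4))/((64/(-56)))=14630/80743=0.18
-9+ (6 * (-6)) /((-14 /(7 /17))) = -135 /17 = -7.94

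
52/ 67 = 0.78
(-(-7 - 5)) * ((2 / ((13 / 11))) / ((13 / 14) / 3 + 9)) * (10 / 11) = 10080 / 5083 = 1.98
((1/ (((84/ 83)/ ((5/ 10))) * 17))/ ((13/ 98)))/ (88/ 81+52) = 15687/ 3801200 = 0.00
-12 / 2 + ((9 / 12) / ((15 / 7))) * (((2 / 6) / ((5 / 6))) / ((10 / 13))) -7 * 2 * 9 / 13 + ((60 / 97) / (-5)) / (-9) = -29311747 / 1891500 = -15.50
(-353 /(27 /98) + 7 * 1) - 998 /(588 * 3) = -3373187 /2646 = -1274.83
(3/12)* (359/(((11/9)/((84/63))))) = 1077/11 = 97.91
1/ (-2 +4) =1/ 2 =0.50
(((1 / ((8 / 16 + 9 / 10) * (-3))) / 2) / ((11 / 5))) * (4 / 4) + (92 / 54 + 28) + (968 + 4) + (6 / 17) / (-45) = 354010243 / 353430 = 1001.64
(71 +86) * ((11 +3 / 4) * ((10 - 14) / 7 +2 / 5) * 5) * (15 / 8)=-332055 / 112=-2964.78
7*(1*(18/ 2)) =63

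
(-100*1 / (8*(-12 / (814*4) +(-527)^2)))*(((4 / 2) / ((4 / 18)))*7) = -641025 / 226071403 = -0.00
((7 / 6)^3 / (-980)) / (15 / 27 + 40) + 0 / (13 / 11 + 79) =-7 / 175200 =-0.00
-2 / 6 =-1 / 3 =-0.33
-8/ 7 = -1.14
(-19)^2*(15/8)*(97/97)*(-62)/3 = -55955/4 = -13988.75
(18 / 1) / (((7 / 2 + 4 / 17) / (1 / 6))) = 102 / 127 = 0.80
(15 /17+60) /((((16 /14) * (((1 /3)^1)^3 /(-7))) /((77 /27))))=-3905055 /136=-28713.64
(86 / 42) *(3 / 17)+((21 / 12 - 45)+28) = -7087 / 476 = -14.89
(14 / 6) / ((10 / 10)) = 7 / 3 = 2.33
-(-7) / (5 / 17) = 23.80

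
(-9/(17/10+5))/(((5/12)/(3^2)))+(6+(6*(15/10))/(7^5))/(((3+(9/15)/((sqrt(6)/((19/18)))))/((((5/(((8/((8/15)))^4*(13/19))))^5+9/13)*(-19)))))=-53.24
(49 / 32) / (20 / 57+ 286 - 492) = -2793 / 375104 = -0.01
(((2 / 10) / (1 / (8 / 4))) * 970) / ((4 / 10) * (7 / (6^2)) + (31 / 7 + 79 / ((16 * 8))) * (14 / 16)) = 86.36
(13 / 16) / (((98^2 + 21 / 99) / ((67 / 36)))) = 9581 / 60852288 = 0.00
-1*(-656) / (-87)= -656 / 87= -7.54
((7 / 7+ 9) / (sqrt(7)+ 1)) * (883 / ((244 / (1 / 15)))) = 0.66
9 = 9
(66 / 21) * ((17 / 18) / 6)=187 / 378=0.49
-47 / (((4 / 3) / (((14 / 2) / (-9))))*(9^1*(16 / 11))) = 3619 / 1728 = 2.09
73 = 73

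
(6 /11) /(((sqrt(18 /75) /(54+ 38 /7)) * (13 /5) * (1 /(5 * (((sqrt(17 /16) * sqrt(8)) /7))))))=4000 * sqrt(51) /539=53.00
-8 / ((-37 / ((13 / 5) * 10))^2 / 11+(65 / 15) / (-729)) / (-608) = 0.07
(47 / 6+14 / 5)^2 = 101761 / 900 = 113.07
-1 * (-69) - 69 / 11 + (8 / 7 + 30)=7228 / 77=93.87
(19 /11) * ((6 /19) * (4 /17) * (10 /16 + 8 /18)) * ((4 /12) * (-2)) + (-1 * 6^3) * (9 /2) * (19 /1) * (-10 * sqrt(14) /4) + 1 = 139 /153 + 46170 * sqrt(14) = 172753.23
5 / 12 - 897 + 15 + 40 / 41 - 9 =-437687 / 492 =-889.61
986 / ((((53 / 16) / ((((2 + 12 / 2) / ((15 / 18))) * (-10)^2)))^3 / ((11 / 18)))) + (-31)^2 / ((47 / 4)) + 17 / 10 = 1026286467752824603 / 69972190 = 14667062267.92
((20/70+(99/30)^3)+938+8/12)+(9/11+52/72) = 676665841/693000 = 976.43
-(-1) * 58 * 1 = 58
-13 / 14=-0.93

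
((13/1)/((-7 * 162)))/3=-13/3402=-0.00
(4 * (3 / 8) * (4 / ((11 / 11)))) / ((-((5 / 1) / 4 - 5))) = 8 / 5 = 1.60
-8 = -8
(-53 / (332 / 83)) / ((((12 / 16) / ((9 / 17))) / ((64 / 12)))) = -848 / 17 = -49.88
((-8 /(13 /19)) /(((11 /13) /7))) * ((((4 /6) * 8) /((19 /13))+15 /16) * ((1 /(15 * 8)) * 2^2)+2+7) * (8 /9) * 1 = -3505922 /4455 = -786.96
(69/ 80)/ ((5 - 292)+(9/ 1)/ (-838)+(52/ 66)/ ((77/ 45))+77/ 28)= -8162539/ 2685832980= -0.00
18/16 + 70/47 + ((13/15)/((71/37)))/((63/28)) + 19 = 78620719/3603960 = 21.82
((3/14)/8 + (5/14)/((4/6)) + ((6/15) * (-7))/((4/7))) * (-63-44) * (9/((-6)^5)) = -37129/69120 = -0.54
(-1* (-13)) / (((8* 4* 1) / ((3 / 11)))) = 39 / 352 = 0.11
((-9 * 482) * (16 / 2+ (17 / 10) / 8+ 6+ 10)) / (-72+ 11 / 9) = 2908629 / 1960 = 1483.99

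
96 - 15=81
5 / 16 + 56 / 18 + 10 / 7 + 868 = 879835 / 1008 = 872.85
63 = 63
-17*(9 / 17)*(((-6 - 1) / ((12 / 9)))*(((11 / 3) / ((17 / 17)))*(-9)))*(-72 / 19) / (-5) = -112266 / 95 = -1181.75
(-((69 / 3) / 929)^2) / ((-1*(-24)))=-529 / 20712984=-0.00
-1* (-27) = 27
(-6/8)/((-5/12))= 9/5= 1.80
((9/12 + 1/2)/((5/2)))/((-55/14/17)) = -119/55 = -2.16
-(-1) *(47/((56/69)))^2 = 10517049/3136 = 3353.65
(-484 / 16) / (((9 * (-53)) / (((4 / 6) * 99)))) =1331 / 318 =4.19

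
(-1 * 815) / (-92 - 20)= 815 / 112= 7.28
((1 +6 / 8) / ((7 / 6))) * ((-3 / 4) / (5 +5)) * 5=-9 / 16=-0.56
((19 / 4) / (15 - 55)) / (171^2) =-0.00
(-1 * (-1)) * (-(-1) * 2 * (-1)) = -2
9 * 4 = 36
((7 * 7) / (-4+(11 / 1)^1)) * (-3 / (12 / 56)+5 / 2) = -161 / 2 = -80.50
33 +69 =102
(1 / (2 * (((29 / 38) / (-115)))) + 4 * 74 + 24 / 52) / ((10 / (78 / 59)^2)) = 19506474 / 504745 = 38.65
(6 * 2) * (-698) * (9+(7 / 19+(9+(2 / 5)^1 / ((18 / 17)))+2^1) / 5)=-135462256 / 1425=-95061.23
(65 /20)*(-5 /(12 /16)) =-65 /3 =-21.67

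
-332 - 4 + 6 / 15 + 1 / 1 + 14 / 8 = -6657 / 20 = -332.85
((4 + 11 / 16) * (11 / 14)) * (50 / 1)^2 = 515625 / 56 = 9207.59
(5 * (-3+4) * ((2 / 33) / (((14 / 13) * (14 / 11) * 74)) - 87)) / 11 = -860345 / 21756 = -39.55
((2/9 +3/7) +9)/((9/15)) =3040/189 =16.08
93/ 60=31/ 20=1.55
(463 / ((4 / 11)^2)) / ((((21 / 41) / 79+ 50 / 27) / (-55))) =-269465868045 / 2600272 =-103629.88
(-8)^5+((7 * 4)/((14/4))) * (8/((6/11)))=-97952/3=-32650.67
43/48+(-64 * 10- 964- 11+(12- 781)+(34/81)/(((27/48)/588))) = -7559525/3888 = -1944.32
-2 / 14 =-1 / 7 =-0.14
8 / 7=1.14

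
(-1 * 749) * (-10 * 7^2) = 367010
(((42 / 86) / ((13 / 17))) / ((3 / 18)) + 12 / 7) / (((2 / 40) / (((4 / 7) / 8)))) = 217020 / 27391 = 7.92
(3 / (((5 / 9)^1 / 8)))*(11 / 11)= 216 / 5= 43.20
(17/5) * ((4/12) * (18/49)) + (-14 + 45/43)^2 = 76199603/453005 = 168.21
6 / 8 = 3 / 4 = 0.75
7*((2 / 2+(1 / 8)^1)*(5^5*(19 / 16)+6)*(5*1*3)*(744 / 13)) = 5226608835 / 208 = 25127927.09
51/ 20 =2.55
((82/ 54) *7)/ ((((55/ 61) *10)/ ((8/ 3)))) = 70028/ 22275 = 3.14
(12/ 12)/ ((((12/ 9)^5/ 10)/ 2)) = 4.75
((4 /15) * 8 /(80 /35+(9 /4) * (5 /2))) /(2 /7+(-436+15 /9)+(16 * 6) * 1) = -12544 /15724285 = -0.00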